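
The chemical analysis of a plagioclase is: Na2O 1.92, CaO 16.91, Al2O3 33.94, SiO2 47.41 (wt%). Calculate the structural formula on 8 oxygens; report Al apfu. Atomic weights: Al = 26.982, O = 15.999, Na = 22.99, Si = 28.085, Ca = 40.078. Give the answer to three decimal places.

1.92 wt% Na2O ÷ 61.979 g/mol = 0.03098 mol, giving 0.06196 Na and 0.03098 O.
16.91 wt% CaO ÷ 56.077 g/mol = 0.30155 mol, giving 0.30155 Ca and 0.30155 O.
33.94 wt% Al2O3 ÷ 101.961 g/mol = 0.33287 mol, giving 0.66574 Al and 0.99861 O.
47.41 wt% SiO2 ÷ 60.083 g/mol = 0.78908 mol, giving 0.78908 Si and 1.57816 O.
Oxygen sums to 2.90930; scaling by 8/2.90930 = 2.74980 puts the formula on 8 O.
Al: 0.66574 × 2.74980 = 1.831 atoms per formula unit.

1.831 Al apfu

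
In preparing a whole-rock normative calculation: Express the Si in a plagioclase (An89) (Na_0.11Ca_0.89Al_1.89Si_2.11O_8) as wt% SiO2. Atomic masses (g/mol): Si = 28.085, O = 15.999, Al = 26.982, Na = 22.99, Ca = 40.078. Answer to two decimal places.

Formula mass = 276.446 g/mol.
2.11 Si → 2.1100 mol SiO2 per formula unit; M(SiO2) = 60.083, so SiO2 mass = 126.775 g.
126.775/276.446 × 100 = 45.86 wt%.

45.86 wt%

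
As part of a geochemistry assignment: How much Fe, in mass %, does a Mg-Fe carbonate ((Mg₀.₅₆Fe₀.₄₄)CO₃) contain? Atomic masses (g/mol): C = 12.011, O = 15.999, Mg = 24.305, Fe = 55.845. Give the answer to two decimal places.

25.02 mass %

Formula mass = 0.56·24.305 + 0.44·55.845 + 1·12.011 + 3·15.999 = 98.191 g/mol, of which 24.572 g is Fe.
So Fe makes up 24.572/98.191 = 0.2502 of the mass, i.e. 25.02%.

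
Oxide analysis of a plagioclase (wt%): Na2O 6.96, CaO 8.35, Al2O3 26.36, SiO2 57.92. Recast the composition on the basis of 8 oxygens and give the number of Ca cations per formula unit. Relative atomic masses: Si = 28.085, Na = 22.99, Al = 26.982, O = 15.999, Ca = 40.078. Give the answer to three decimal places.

6.96 wt% Na2O ÷ 61.979 g/mol = 0.11230 mol, giving 0.22460 Na and 0.11230 O.
8.35 wt% CaO ÷ 56.077 g/mol = 0.14890 mol, giving 0.14890 Ca and 0.14890 O.
26.36 wt% Al2O3 ÷ 101.961 g/mol = 0.25853 mol, giving 0.51706 Al and 0.77559 O.
57.92 wt% SiO2 ÷ 60.083 g/mol = 0.96400 mol, giving 0.96400 Si and 1.92800 O.
Oxygen sums to 2.96479; scaling by 8/2.96479 = 2.69834 puts the formula on 8 O.
Ca: 0.14890 × 2.69834 = 0.402 atoms per formula unit.

0.402 Ca apfu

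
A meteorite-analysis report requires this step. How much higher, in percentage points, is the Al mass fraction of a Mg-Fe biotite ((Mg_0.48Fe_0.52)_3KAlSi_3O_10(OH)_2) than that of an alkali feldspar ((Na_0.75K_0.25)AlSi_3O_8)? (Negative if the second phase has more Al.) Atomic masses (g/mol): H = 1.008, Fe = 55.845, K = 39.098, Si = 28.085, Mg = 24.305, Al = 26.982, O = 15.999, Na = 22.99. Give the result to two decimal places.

First mineral: 26.982 g Al in 466.456 g formula = 5.78 wt% Al.
Second mineral: 26.982 g Al in 266.246 g formula = 10.13 wt% Al.
5.78% − 10.13% gives a difference of -4.35 percentage points.

-4.35 percentage points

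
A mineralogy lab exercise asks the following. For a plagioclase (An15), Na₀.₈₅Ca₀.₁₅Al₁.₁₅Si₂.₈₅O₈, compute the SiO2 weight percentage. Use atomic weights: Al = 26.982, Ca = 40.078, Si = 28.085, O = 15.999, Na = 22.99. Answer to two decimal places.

64.71 wt%

M(Na₀.₈₅Ca₀.₁₅Al₁.₁₅Si₂.₈₅O₈) = 264.617 g/mol; M(SiO2) = 60.083 g/mol.
Moles SiO2 per formula unit = 2.85 Si ÷ 1 = 2.8500.
SiO2 fraction = (2.8500 × 60.083) / 264.617 = 171.237/264.617 = 0.6471.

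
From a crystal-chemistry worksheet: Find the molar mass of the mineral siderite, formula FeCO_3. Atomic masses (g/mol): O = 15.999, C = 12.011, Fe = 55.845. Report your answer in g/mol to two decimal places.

115.85 g/mol

M = 1·55.845 + 1·12.011 + 3·15.999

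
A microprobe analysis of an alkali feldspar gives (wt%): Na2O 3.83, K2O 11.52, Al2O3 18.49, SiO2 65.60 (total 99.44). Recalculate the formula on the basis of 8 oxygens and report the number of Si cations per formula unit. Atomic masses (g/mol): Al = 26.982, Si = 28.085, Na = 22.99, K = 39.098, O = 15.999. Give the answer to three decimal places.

3.000 Si apfu

3.83 wt% Na2O ÷ 61.979 g/mol = 0.06180 mol, giving 0.12360 Na and 0.06180 O.
11.52 wt% K2O ÷ 94.195 g/mol = 0.12230 mol, giving 0.24460 K and 0.12230 O.
18.49 wt% Al2O3 ÷ 101.961 g/mol = 0.18134 mol, giving 0.36268 Al and 0.54402 O.
65.60 wt% SiO2 ÷ 60.083 g/mol = 1.09182 mol, giving 1.09182 Si and 2.18364 O.
Oxygen sums to 2.91176; scaling by 8/2.91176 = 2.74748 puts the formula on 8 O.
Si: 1.09182 × 2.74748 = 3.000 atoms per formula unit.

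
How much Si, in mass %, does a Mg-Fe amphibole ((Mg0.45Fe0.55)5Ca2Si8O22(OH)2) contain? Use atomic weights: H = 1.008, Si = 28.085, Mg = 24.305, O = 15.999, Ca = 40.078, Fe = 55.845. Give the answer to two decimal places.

24.99 mass %

Molar mass of (Mg0.45Fe0.55)5Ca2Si8O22(OH)2: 2.25*24.305 + 2.75*55.845 + 2*40.078 + 8*28.085 + 24*15.999 + 2*1.008 = 899.088 g/mol.
Mass of Si per formula unit: 8 × 28.085 = 224.680 g.
Weight fraction Si = 224.680 / 899.088 = 0.2499.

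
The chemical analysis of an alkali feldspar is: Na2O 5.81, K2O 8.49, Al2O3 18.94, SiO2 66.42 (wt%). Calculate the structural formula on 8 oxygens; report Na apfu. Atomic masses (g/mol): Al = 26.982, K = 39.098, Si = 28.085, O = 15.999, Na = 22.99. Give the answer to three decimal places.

0.508 Na apfu

Na2O: 5.81/61.979 = 0.09374 mol → 0.18748 mol Na, 0.09374 mol O.
K2O: 8.49/94.195 = 0.09013 mol → 0.18026 mol K, 0.09013 mol O.
Al2O3: 18.94/101.961 = 0.18576 mol → 0.37152 mol Al, 0.55728 mol O.
SiO2: 66.42/60.083 = 1.10547 mol → 1.10547 mol Si, 2.21094 mol O.
Total oxygen = 2.95209 mol. Normalization factor = 8/2.95209 = 2.70994.
Na per 8 O = 0.18748 × 2.70994 = 0.508.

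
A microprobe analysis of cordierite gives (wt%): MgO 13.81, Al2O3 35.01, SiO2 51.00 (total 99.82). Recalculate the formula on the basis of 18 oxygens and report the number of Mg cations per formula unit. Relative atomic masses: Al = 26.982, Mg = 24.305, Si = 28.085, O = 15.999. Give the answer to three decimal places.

2.009 Mg apfu

13.81 wt% MgO ÷ 40.304 g/mol = 0.34265 mol, giving 0.34265 Mg and 0.34265 O.
35.01 wt% Al2O3 ÷ 101.961 g/mol = 0.34337 mol, giving 0.68674 Al and 1.03011 O.
51.00 wt% SiO2 ÷ 60.083 g/mol = 0.84883 mol, giving 0.84883 Si and 1.69766 O.
Oxygen sums to 3.07042; scaling by 18/3.07042 = 5.86239 puts the formula on 18 O.
Mg: 0.34265 × 5.86239 = 2.009 atoms per formula unit.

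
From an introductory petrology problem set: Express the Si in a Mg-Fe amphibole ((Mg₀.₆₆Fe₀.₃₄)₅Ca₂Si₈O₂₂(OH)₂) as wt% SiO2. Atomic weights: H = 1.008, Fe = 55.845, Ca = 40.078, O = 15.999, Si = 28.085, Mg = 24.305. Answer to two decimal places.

55.51 wt%

Formula mass = 865.971 g/mol.
8 Si → 8.0000 mol SiO2 per formula unit; M(SiO2) = 60.083, so SiO2 mass = 480.664 g.
480.664/865.971 × 100 = 55.51 wt%.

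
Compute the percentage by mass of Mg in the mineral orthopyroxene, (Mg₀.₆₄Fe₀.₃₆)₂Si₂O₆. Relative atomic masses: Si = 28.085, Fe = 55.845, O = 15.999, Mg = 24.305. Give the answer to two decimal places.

13.92 wt%

M((Mg₀.₆₄Fe₀.₃₆)₂Si₂O₆) = 223.483 g/mol.
Mg contributes 1.28 × 24.305 = 31.110 g per mole.
31.110/223.483 = 0.1392 → 13.92%.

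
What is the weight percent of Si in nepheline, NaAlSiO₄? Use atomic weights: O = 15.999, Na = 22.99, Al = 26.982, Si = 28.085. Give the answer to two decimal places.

M(NaAlSiO₄) = 142.053 g/mol.
Si contributes 1 × 28.085 = 28.085 g per mole.
28.085/142.053 = 0.1977 → 19.77%.

19.77 wt%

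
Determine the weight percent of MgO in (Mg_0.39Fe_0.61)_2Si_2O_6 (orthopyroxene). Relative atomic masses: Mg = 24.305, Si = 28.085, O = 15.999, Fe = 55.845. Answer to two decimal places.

M((Mg_0.39Fe_0.61)_2Si_2O_6) = 239.253 g/mol; M(MgO) = 40.304 g/mol.
Moles MgO per formula unit = 0.78 Mg ÷ 1 = 0.7800.
MgO fraction = (0.7800 × 40.304) / 239.253 = 31.437/239.253 = 0.1314.

13.14 wt%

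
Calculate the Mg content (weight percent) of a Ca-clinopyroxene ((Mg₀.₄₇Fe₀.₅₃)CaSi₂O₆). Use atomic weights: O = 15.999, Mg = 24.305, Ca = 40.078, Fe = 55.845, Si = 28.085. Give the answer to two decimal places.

M((Mg₀.₄₇Fe₀.₅₃)CaSi₂O₆) = 233.263 g/mol.
Mg contributes 0.47 × 24.305 = 11.423 g per mole.
11.423/233.263 = 0.0490 → 4.90%.

4.90 weight percent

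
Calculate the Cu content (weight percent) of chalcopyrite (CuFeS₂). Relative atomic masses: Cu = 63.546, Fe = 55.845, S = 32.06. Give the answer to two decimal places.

Formula mass = 1×63.546 + 1×55.845 + 2×32.06 = 183.511 g/mol, of which 63.546 g is Cu.
So Cu makes up 63.546/183.511 = 0.3463 of the mass, i.e. 34.63%.

34.63 weight percent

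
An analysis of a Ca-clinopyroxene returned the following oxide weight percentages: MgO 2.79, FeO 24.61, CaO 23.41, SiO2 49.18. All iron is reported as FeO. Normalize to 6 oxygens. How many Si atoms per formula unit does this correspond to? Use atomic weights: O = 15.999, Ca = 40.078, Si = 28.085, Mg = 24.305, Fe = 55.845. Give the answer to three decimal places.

MgO (M=40.304): mol = 0.06922; Mg = 0.06922, O = 0.06922.
FeO (M=71.844): mol = 0.34255; Fe = 0.34255, O = 0.34255.
CaO (M=56.077): mol = 0.41746; Ca = 0.41746, O = 0.41746.
SiO2 (M=60.083): mol = 0.81853; Si = 0.81853, O = 1.63706.
ΣO = 2.46629; factor = 6/ΣO = 2.43280.
Si apfu = 0.81853 × 2.43280 = 1.991.

1.991 Si apfu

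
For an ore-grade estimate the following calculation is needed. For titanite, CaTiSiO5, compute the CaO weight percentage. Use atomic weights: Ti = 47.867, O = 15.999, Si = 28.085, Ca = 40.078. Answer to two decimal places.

28.61 wt%

Molar mass of CaTiSiO5 = 1×40.078 + 1×47.867 + 1×28.085 + 5×15.999 = 196.025 g/mol.
Each formula unit contains 1 Ca, equivalent to 1/1 = 1.0000 mol CaO.
M(CaO) = 1×40.078 + 1×15.999 = 56.077 g/mol.
Mass of CaO per formula unit = 1.0000 × 56.077 = 56.077 g.
CaO wt% = 56.077 / 196.025 × 100 = 28.61%.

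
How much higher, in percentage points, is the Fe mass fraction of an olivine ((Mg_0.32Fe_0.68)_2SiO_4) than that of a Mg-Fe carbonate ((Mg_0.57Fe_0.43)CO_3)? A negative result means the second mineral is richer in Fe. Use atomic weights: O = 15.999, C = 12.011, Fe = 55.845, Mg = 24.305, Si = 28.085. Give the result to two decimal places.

16.84 percentage points

M((Mg_0.32Fe_0.68)_2SiO_4) = 183.585 g/mol, so wt% Fe = 75.949/183.585 × 100 = 41.37%.
M((Mg_0.57Fe_0.43)CO_3) = 97.875 g/mol, so wt% Fe = 24.013/97.875 × 100 = 24.53%.
41.37 − 24.53 = 16.84 pp.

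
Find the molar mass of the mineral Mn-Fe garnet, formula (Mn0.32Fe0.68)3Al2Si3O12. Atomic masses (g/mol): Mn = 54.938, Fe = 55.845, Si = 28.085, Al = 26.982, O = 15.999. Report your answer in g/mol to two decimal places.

496.87 g/mol

The formula mass is the sum 0.96(54.938) + 2.04(55.845) + 2(26.982) + 3(28.085) + 12(15.999).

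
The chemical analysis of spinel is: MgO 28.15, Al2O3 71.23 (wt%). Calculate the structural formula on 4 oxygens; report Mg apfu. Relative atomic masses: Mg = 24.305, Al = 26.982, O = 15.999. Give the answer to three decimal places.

1.000 Mg apfu

MgO: 28.15/40.304 = 0.69844 mol → 0.69844 mol Mg, 0.69844 mol O.
Al2O3: 71.23/101.961 = 0.69860 mol → 1.39720 mol Al, 2.09580 mol O.
Total oxygen = 2.79424 mol. Normalization factor = 4/2.79424 = 1.43152.
Mg per 4 O = 0.69844 × 1.43152 = 1.000.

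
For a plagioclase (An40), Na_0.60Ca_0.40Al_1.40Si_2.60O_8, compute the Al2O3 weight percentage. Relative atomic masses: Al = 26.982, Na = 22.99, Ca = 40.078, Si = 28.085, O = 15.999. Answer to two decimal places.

Formula mass = 268.613 g/mol.
1.40 Al → 0.7000 mol Al2O3 per formula unit; M(Al2O3) = 101.961, so Al2O3 mass = 71.373 g.
71.373/268.613 × 100 = 26.57 wt%.

26.57 wt%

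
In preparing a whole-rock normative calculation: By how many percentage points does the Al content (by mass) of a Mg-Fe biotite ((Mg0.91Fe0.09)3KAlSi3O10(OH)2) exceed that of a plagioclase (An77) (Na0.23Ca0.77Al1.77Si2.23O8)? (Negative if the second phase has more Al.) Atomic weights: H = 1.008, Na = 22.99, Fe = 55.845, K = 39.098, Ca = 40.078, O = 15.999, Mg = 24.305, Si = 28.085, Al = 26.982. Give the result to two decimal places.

M((Mg0.91Fe0.09)3KAlSi3O10(OH)2) = 425.770 g/mol, so wt% Al = 26.982/425.770 × 100 = 6.34%.
M(Na0.23Ca0.77Al1.77Si2.23O8) = 274.527 g/mol, so wt% Al = 47.758/274.527 × 100 = 17.40%.
6.34 − 17.40 = -11.06 pp.

-11.06 percentage points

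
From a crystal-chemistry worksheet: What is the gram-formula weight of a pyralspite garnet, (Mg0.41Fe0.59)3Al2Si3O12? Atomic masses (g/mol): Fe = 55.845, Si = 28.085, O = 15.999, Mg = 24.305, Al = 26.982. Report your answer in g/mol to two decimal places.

458.95 g/mol

The formula mass is the sum 1.23·24.305 + 1.77·55.845 + 2·26.982 + 3·28.085 + 12·15.999.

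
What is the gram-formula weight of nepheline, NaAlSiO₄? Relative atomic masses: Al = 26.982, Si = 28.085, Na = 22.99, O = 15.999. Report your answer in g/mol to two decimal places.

The formula mass is the sum 1*22.99 + 1*26.982 + 1*28.085 + 4*15.999.

142.05 g/mol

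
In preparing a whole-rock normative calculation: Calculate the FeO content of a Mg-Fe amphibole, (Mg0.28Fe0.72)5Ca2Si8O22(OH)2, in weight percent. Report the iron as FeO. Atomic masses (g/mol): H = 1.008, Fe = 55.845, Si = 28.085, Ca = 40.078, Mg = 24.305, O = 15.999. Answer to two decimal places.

Molar mass of (Mg0.28Fe0.72)5Ca2Si8O22(OH)2 = 1.40*24.305 + 3.60*55.845 + 2*40.078 + 8*28.085 + 24*15.999 + 2*1.008 = 925.897 g/mol.
Each formula unit contains 3.60 Fe, equivalent to 3.60/1 = 3.6000 mol FeO.
M(FeO) = 1×55.845 + 1×15.999 = 71.844 g/mol.
Mass of FeO per formula unit = 3.6000 × 71.844 = 258.638 g.
FeO wt% = 258.638 / 925.897 × 100 = 27.93%.

27.93 wt%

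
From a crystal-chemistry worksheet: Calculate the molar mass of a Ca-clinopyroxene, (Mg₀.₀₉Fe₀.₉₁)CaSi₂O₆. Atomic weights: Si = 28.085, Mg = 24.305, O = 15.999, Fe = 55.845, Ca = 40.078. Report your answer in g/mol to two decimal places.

M = 0.09×24.305 + 0.91×55.845 + 1×40.078 + 2×28.085 + 6×15.999

245.25 g/mol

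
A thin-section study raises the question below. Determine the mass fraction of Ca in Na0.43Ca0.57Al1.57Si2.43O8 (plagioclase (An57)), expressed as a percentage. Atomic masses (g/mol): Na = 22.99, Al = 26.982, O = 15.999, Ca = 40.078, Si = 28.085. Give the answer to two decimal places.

M(Na0.43Ca0.57Al1.57Si2.43O8) = 271.330 g/mol.
Ca contributes 0.57 × 40.078 = 22.844 g per mole.
22.844/271.330 = 0.0842 → 8.42%.

8.42 wt%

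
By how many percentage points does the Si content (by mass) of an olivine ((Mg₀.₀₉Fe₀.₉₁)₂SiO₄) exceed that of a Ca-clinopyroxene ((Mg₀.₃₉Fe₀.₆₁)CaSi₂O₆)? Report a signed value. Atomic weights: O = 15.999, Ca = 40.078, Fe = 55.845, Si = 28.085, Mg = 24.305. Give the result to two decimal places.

-9.64 percentage points

First mineral: 28.085 g Si in 198.094 g formula = 14.18 wt% Si.
Second mineral: 56.170 g Si in 235.786 g formula = 23.82 wt% Si.
14.18% − 23.82% gives a difference of -9.64 percentage points.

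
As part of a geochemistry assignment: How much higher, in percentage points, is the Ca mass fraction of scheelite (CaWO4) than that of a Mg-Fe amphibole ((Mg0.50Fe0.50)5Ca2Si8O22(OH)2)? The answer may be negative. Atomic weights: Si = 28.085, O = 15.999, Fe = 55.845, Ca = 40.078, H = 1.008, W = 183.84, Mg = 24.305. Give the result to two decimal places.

4.93 percentage points

First mineral: 40.078 g Ca in 287.914 g formula = 13.92 wt% Ca.
Second mineral: 80.156 g Ca in 891.203 g formula = 8.99 wt% Ca.
13.92% − 8.99% gives a difference of 4.93 percentage points.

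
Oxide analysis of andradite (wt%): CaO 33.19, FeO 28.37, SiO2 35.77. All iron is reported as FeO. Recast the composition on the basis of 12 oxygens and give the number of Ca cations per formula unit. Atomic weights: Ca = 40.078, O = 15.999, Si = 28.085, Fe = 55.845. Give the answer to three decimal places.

3.262 Ca apfu

CaO (M=56.077): mol = 0.59186; Ca = 0.59186, O = 0.59186.
FeO (M=71.844): mol = 0.39488; Fe = 0.39488, O = 0.39488.
SiO2 (M=60.083): mol = 0.59534; Si = 0.59534, O = 1.19068.
ΣO = 2.17742; factor = 12/ΣO = 5.51111.
Ca apfu = 0.59186 × 5.51111 = 3.262.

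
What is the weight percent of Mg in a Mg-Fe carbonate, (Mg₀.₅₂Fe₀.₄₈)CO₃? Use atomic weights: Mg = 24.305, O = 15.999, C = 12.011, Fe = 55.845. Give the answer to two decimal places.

Molar mass of (Mg₀.₅₂Fe₀.₄₈)CO₃: 0.52×24.305 + 0.48×55.845 + 1×12.011 + 3×15.999 = 99.452 g/mol.
Mass of Mg per formula unit: 0.52 × 24.305 = 12.639 g.
Weight fraction Mg = 12.639 / 99.452 = 0.1271.

12.71 weight percent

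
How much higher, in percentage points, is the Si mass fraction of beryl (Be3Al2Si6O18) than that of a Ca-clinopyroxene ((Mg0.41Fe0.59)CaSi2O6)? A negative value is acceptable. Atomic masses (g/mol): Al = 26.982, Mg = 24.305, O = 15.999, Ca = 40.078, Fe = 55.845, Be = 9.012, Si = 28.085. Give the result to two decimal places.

M(Be3Al2Si6O18) = 537.492 g/mol, so wt% Si = 168.510/537.492 × 100 = 31.35%.
M((Mg0.41Fe0.59)CaSi2O6) = 235.156 g/mol, so wt% Si = 56.170/235.156 × 100 = 23.89%.
31.35 − 23.89 = 7.46 pp.

7.46 percentage points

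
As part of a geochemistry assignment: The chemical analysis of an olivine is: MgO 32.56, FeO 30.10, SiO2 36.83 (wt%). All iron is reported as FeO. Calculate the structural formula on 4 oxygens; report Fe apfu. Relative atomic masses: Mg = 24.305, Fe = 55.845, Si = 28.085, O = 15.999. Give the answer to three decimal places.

0.683 Fe apfu

MgO (M=40.304): mol = 0.80786; Mg = 0.80786, O = 0.80786.
FeO (M=71.844): mol = 0.41896; Fe = 0.41896, O = 0.41896.
SiO2 (M=60.083): mol = 0.61299; Si = 0.61299, O = 1.22598.
ΣO = 2.45280; factor = 4/ΣO = 1.63079.
Fe apfu = 0.41896 × 1.63079 = 0.683.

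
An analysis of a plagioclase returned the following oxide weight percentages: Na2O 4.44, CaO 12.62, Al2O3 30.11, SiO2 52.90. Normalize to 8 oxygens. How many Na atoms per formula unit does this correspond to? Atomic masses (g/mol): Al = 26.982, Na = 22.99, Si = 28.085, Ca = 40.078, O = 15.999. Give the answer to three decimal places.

0.389 Na apfu

Na2O: 4.44/61.979 = 0.07164 mol → 0.14328 mol Na, 0.07164 mol O.
CaO: 12.62/56.077 = 0.22505 mol → 0.22505 mol Ca, 0.22505 mol O.
Al2O3: 30.11/101.961 = 0.29531 mol → 0.59062 mol Al, 0.88593 mol O.
SiO2: 52.90/60.083 = 0.88045 mol → 0.88045 mol Si, 1.76090 mol O.
Total oxygen = 2.94352 mol. Normalization factor = 8/2.94352 = 2.71783.
Na per 8 O = 0.14328 × 2.71783 = 0.389.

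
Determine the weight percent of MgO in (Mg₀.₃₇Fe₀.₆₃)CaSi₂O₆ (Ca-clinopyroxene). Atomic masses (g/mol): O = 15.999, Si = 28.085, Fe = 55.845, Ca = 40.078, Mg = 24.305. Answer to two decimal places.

6.31 wt%

M((Mg₀.₃₇Fe₀.₆₃)CaSi₂O₆) = 236.417 g/mol; M(MgO) = 40.304 g/mol.
Moles MgO per formula unit = 0.37 Mg ÷ 1 = 0.3700.
MgO fraction = (0.3700 × 40.304) / 236.417 = 14.912/236.417 = 0.0631.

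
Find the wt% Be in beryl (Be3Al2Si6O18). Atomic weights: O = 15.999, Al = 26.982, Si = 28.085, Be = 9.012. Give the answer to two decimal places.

5.03 mass %

Molar mass of Be3Al2Si6O18: 3·9.012 + 2·26.982 + 6·28.085 + 18·15.999 = 537.492 g/mol.
Mass of Be per formula unit: 3 × 9.012 = 27.036 g.
Weight fraction Be = 27.036 / 537.492 = 0.0503.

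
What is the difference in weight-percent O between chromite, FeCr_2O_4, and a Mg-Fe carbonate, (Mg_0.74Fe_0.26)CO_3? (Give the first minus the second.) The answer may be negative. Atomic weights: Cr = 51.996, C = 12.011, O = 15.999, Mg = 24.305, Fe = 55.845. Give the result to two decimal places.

-23.29 percentage points

M(FeCr_2O_4) = 223.833 g/mol, so wt% O = 63.996/223.833 × 100 = 28.59%.
M((Mg_0.74Fe_0.26)CO_3) = 92.513 g/mol, so wt% O = 47.997/92.513 × 100 = 51.88%.
28.59 − 51.88 = -23.29 pp.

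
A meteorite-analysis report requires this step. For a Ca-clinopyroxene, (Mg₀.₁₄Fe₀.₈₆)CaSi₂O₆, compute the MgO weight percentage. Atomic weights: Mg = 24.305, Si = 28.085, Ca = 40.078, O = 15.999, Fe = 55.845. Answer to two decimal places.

Formula mass = 243.671 g/mol.
0.14 Mg → 0.1400 mol MgO per formula unit; M(MgO) = 40.304, so MgO mass = 5.643 g.
5.643/243.671 × 100 = 2.32 wt%.

2.32 wt%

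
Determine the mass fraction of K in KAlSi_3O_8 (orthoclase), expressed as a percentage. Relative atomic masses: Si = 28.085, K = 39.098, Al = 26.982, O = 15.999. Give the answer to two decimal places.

14.05 weight percent

Formula mass = 1*39.098 + 1*26.982 + 3*28.085 + 8*15.999 = 278.327 g/mol, of which 39.098 g is K.
So K makes up 39.098/278.327 = 0.1405 of the mass, i.e. 14.05%.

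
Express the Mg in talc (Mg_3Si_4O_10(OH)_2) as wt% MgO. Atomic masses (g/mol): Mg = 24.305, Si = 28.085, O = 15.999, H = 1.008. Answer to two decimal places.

31.88 wt%

M(Mg_3Si_4O_10(OH)_2) = 379.259 g/mol; M(MgO) = 40.304 g/mol.
Moles MgO per formula unit = 3 Mg ÷ 1 = 3.0000.
MgO fraction = (3.0000 × 40.304) / 379.259 = 120.912/379.259 = 0.3188.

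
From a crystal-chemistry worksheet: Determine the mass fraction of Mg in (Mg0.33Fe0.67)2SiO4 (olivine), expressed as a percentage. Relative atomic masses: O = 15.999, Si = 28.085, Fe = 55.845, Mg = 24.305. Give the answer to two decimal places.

8.77 mass %

Formula mass = 0.66*24.305 + 1.34*55.845 + 1*28.085 + 4*15.999 = 182.955 g/mol, of which 16.041 g is Mg.
So Mg makes up 16.041/182.955 = 0.0877 of the mass, i.e. 8.77%.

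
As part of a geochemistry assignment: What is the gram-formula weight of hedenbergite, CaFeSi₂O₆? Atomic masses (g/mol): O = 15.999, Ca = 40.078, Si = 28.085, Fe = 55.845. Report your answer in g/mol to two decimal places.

M = 1*40.078 + 1*55.845 + 2*28.085 + 6*15.999

248.09 g/mol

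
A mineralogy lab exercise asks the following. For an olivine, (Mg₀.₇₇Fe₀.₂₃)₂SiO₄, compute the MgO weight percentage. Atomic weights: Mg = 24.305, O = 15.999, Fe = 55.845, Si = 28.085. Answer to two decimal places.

39.99 wt%

Molar mass of (Mg₀.₇₇Fe₀.₂₃)₂SiO₄ = 1.54·24.305 + 0.46·55.845 + 1·28.085 + 4·15.999 = 155.199 g/mol.
Each formula unit contains 1.54 Mg, equivalent to 1.54/1 = 1.5400 mol MgO.
M(MgO) = 1×24.305 + 1×15.999 = 40.304 g/mol.
Mass of MgO per formula unit = 1.5400 × 40.304 = 62.068 g.
MgO wt% = 62.068 / 155.199 × 100 = 39.99%.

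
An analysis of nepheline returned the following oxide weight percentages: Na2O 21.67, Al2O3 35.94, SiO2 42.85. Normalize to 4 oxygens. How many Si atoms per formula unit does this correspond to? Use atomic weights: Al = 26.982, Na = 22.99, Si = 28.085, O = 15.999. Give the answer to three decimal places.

1.007 Si apfu

Na2O: 21.67/61.979 = 0.34963 mol → 0.69926 mol Na, 0.34963 mol O.
Al2O3: 35.94/101.961 = 0.35249 mol → 0.70498 mol Al, 1.05747 mol O.
SiO2: 42.85/60.083 = 0.71318 mol → 0.71318 mol Si, 1.42636 mol O.
Total oxygen = 2.83346 mol. Normalization factor = 4/2.83346 = 1.41170.
Si per 4 O = 0.71318 × 1.41170 = 1.007.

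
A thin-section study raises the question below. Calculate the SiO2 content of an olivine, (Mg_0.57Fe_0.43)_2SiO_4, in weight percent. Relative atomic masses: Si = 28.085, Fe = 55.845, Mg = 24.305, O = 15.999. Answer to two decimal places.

35.80 wt%

Formula mass = 167.815 g/mol.
1 Si → 1.0000 mol SiO2 per formula unit; M(SiO2) = 60.083, so SiO2 mass = 60.083 g.
60.083/167.815 × 100 = 35.80 wt%.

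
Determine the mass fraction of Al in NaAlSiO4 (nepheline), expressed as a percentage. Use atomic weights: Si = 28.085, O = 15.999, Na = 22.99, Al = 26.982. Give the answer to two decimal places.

18.99 mass %

M(NaAlSiO4) = 142.053 g/mol.
Al contributes 1 × 26.982 = 26.982 g per mole.
26.982/142.053 = 0.1899 → 18.99%.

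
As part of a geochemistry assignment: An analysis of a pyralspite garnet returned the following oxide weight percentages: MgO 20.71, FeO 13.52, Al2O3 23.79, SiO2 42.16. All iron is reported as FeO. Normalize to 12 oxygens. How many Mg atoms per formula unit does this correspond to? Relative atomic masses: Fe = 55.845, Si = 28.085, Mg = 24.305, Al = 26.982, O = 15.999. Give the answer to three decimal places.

2.198 Mg apfu

20.71 wt% MgO ÷ 40.304 g/mol = 0.51384 mol, giving 0.51384 Mg and 0.51384 O.
13.52 wt% FeO ÷ 71.844 g/mol = 0.18819 mol, giving 0.18819 Fe and 0.18819 O.
23.79 wt% Al2O3 ÷ 101.961 g/mol = 0.23332 mol, giving 0.46664 Al and 0.69996 O.
42.16 wt% SiO2 ÷ 60.083 g/mol = 0.70170 mol, giving 0.70170 Si and 1.40340 O.
Oxygen sums to 2.80539; scaling by 12/2.80539 = 4.27748 puts the formula on 12 O.
Mg: 0.51384 × 4.27748 = 2.198 atoms per formula unit.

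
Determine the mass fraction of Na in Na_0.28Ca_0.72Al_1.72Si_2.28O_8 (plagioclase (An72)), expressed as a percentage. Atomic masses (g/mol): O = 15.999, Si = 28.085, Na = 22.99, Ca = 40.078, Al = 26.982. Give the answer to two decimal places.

2.35 wt%

Molar mass of Na_0.28Ca_0.72Al_1.72Si_2.28O_8: 0.28·22.99 + 0.72·40.078 + 1.72·26.982 + 2.28·28.085 + 8·15.999 = 273.728 g/mol.
Mass of Na per formula unit: 0.28 × 22.99 = 6.437 g.
Weight fraction Na = 6.437 / 273.728 = 0.0235.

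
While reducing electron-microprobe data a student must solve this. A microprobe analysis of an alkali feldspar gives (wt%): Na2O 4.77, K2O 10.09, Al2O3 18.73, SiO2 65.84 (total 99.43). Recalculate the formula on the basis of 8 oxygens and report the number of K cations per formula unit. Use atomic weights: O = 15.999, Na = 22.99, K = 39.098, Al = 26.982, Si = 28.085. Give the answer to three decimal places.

4.77 wt% Na2O ÷ 61.979 g/mol = 0.07696 mol, giving 0.15392 Na and 0.07696 O.
10.09 wt% K2O ÷ 94.195 g/mol = 0.10712 mol, giving 0.21424 K and 0.10712 O.
18.73 wt% Al2O3 ÷ 101.961 g/mol = 0.18370 mol, giving 0.36740 Al and 0.55110 O.
65.84 wt% SiO2 ÷ 60.083 g/mol = 1.09582 mol, giving 1.09582 Si and 2.19164 O.
Oxygen sums to 2.92682; scaling by 8/2.92682 = 2.73334 puts the formula on 8 O.
K: 0.21424 × 2.73334 = 0.586 atoms per formula unit.

0.586 K apfu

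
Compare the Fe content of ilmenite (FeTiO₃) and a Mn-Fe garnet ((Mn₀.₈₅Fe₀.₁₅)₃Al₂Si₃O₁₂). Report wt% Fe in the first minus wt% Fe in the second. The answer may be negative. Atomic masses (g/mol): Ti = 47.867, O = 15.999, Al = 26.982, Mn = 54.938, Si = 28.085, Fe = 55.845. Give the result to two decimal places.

31.74 percentage points

First mineral: 55.845 g Fe in 151.709 g formula = 36.81 wt% Fe.
Second mineral: 25.130 g Fe in 495.429 g formula = 5.07 wt% Fe.
36.81% − 5.07% gives a difference of 31.74 percentage points.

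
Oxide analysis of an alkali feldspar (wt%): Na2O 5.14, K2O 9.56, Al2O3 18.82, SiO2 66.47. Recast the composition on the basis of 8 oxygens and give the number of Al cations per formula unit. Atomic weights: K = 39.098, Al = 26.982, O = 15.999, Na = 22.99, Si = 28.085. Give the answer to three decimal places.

Na2O: 5.14/61.979 = 0.08293 mol → 0.16586 mol Na, 0.08293 mol O.
K2O: 9.56/94.195 = 0.10149 mol → 0.20298 mol K, 0.10149 mol O.
Al2O3: 18.82/101.961 = 0.18458 mol → 0.36916 mol Al, 0.55374 mol O.
SiO2: 66.47/60.083 = 1.10630 mol → 1.10630 mol Si, 2.21260 mol O.
Total oxygen = 2.95076 mol. Normalization factor = 8/2.95076 = 2.71117.
Al per 8 O = 0.36916 × 2.71117 = 1.001.

1.001 Al apfu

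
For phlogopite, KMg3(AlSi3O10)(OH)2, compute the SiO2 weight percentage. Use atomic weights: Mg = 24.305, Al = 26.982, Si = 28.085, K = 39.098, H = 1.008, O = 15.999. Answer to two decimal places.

Formula mass = 417.254 g/mol.
3 Si → 3.0000 mol SiO2 per formula unit; M(SiO2) = 60.083, so SiO2 mass = 180.249 g.
180.249/417.254 × 100 = 43.20 wt%.

43.20 wt%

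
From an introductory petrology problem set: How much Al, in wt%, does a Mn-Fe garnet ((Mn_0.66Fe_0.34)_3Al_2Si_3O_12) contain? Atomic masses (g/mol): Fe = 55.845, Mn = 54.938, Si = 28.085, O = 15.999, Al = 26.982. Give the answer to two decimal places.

10.88 wt%

Formula mass = 1.98·54.938 + 1.02·55.845 + 2·26.982 + 3·28.085 + 12·15.999 = 495.946 g/mol, of which 53.964 g is Al.
So Al makes up 53.964/495.946 = 0.1088 of the mass, i.e. 10.88%.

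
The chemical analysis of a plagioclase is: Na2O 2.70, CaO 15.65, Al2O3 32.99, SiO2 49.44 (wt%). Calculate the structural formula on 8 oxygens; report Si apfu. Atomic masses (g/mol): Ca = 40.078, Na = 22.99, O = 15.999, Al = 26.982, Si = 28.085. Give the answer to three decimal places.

2.240 Si apfu

2.70 wt% Na2O ÷ 61.979 g/mol = 0.04356 mol, giving 0.08712 Na and 0.04356 O.
15.65 wt% CaO ÷ 56.077 g/mol = 0.27908 mol, giving 0.27908 Ca and 0.27908 O.
32.99 wt% Al2O3 ÷ 101.961 g/mol = 0.32356 mol, giving 0.64712 Al and 0.97068 O.
49.44 wt% SiO2 ÷ 60.083 g/mol = 0.82286 mol, giving 0.82286 Si and 1.64572 O.
Oxygen sums to 2.93904; scaling by 8/2.93904 = 2.72198 puts the formula on 8 O.
Si: 0.82286 × 2.72198 = 2.240 atoms per formula unit.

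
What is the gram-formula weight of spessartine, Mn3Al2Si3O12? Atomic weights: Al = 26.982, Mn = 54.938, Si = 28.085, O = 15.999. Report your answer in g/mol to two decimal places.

495.02 g/mol

The formula mass is the sum 3*54.938 + 2*26.982 + 3*28.085 + 12*15.999.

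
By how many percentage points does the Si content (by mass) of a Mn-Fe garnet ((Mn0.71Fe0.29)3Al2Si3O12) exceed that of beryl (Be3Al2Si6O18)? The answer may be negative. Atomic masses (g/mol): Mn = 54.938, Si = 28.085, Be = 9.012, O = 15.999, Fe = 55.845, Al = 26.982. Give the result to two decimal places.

-14.36 percentage points

Si in (Mn0.71Fe0.29)3Al2Si3O12: molar mass 495.810 g/mol; 3×28.085 = 84.255 g → 16.99 wt%.
Si in Be3Al2Si6O18: molar mass 537.492 g/mol; 6×28.085 = 168.510 g → 31.35 wt%.
Difference = 16.99 − 31.35 = -14.36 percentage points.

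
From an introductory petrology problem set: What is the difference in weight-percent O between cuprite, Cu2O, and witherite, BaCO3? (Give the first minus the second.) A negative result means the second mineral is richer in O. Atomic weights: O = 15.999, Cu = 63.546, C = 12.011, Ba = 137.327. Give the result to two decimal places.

First mineral: 15.999 g O in 143.091 g formula = 11.18 wt% O.
Second mineral: 47.997 g O in 197.335 g formula = 24.32 wt% O.
11.18% − 24.32% gives a difference of -13.14 percentage points.

-13.14 percentage points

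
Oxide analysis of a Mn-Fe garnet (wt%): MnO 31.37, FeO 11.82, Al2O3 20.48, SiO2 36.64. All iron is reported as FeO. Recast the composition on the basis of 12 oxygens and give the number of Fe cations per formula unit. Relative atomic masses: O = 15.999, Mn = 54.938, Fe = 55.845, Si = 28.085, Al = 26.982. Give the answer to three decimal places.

MnO (M=70.937): mol = 0.44222; Mn = 0.44222, O = 0.44222.
FeO (M=71.844): mol = 0.16452; Fe = 0.16452, O = 0.16452.
Al2O3 (M=101.961): mol = 0.20086; Al = 0.40172, O = 0.60258.
SiO2 (M=60.083): mol = 0.60982; Si = 0.60982, O = 1.21964.
ΣO = 2.42896; factor = 12/ΣO = 4.94039.
Fe apfu = 0.16452 × 4.94039 = 0.813.

0.813 Fe apfu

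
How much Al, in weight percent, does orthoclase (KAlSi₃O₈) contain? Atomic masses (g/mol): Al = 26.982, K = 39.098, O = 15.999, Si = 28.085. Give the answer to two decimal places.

Molar mass of KAlSi₃O₈: 1*39.098 + 1*26.982 + 3*28.085 + 8*15.999 = 278.327 g/mol.
Mass of Al per formula unit: 1 × 26.982 = 26.982 g.
Weight fraction Al = 26.982 / 278.327 = 0.0969.

9.69 weight percent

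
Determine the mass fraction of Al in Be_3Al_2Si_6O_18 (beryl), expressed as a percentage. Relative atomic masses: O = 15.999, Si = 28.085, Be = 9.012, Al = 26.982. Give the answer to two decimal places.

M(Be_3Al_2Si_6O_18) = 537.492 g/mol.
Al contributes 2 × 26.982 = 53.964 g per mole.
53.964/537.492 = 0.1004 → 10.04%.

10.04 mass %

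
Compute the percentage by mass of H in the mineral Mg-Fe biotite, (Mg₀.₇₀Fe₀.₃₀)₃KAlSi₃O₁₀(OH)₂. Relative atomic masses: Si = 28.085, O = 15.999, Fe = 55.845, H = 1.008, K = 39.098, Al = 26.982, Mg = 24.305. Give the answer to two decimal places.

0.45 wt%

Molar mass of (Mg₀.₇₀Fe₀.₃₀)₃KAlSi₃O₁₀(OH)₂: 2.10*24.305 + 0.90*55.845 + 1*39.098 + 1*26.982 + 3*28.085 + 12*15.999 + 2*1.008 = 445.640 g/mol.
Mass of H per formula unit: 2 × 1.008 = 2.016 g.
Weight fraction H = 2.016 / 445.640 = 0.0045.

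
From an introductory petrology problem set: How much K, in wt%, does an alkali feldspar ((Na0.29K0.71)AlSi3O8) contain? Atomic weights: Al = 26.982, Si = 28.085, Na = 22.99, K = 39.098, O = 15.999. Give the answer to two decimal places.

10.14 wt%

Molar mass of (Na0.29K0.71)AlSi3O8: 0.29×22.99 + 0.71×39.098 + 1×26.982 + 3×28.085 + 8×15.999 = 273.656 g/mol.
Mass of K per formula unit: 0.71 × 39.098 = 27.760 g.
Weight fraction K = 27.760 / 273.656 = 0.1014.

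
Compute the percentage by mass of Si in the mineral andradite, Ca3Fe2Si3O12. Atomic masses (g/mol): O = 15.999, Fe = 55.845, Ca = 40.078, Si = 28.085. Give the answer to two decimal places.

M(Ca3Fe2Si3O12) = 508.167 g/mol.
Si contributes 3 × 28.085 = 84.255 g per mole.
84.255/508.167 = 0.1658 → 16.58%.

16.58 wt%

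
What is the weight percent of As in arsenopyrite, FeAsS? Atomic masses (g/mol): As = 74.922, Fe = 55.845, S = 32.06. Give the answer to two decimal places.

Molar mass of FeAsS: 1*55.845 + 1*74.922 + 1*32.06 = 162.827 g/mol.
Mass of As per formula unit: 1 × 74.922 = 74.922 g.
Weight fraction As = 74.922 / 162.827 = 0.4601.

46.01 weight percent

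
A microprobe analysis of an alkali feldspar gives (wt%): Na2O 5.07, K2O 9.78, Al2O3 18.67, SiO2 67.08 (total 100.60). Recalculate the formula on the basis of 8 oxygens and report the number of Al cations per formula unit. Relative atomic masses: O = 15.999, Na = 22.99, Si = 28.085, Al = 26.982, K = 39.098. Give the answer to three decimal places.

5.07 wt% Na2O ÷ 61.979 g/mol = 0.08180 mol, giving 0.16360 Na and 0.08180 O.
9.78 wt% K2O ÷ 94.195 g/mol = 0.10383 mol, giving 0.20766 K and 0.10383 O.
18.67 wt% Al2O3 ÷ 101.961 g/mol = 0.18311 mol, giving 0.36622 Al and 0.54933 O.
67.08 wt% SiO2 ÷ 60.083 g/mol = 1.11646 mol, giving 1.11646 Si and 2.23292 O.
Oxygen sums to 2.96788; scaling by 8/2.96788 = 2.69553 puts the formula on 8 O.
Al: 0.36622 × 2.69553 = 0.987 atoms per formula unit.

0.987 Al apfu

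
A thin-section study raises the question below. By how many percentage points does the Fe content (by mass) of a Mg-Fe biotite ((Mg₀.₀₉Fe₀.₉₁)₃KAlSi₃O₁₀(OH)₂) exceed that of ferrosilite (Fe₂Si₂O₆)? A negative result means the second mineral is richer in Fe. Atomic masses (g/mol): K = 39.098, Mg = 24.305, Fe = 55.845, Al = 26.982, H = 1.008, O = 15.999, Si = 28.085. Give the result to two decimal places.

M((Mg₀.₀₉Fe₀.₉₁)₃KAlSi₃O₁₀(OH)₂) = 503.358 g/mol, so wt% Fe = 152.457/503.358 × 100 = 30.29%.
M(Fe₂Si₂O₆) = 263.854 g/mol, so wt% Fe = 111.690/263.854 × 100 = 42.33%.
30.29 − 42.33 = -12.04 pp.

-12.04 percentage points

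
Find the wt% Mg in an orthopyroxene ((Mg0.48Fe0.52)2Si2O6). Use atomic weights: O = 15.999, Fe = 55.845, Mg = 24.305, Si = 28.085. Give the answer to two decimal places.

9.99 weight percent

Molar mass of (Mg0.48Fe0.52)2Si2O6: 0.96·24.305 + 1.04·55.845 + 2·28.085 + 6·15.999 = 233.576 g/mol.
Mass of Mg per formula unit: 0.96 × 24.305 = 23.333 g.
Weight fraction Mg = 23.333 / 233.576 = 0.0999.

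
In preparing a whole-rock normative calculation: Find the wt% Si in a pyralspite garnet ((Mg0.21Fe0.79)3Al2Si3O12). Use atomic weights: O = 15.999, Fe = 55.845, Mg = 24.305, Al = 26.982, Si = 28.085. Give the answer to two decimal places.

Formula mass = 0.63·24.305 + 2.37·55.845 + 2·26.982 + 3·28.085 + 12·15.999 = 477.872 g/mol, of which 84.255 g is Si.
So Si makes up 84.255/477.872 = 0.1763 of the mass, i.e. 17.63%.

17.63 weight percent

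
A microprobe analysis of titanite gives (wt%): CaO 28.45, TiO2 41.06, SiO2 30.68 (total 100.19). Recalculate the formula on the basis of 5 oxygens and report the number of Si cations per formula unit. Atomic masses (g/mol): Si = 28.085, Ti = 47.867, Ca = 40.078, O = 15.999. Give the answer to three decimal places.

0.999 Si apfu

CaO (M=56.077): mol = 0.50734; Ca = 0.50734, O = 0.50734.
TiO2 (M=79.865): mol = 0.51412; Ti = 0.51412, O = 1.02824.
SiO2 (M=60.083): mol = 0.51063; Si = 0.51063, O = 1.02126.
ΣO = 2.55684; factor = 5/ΣO = 1.95554.
Si apfu = 0.51063 × 1.95554 = 0.999.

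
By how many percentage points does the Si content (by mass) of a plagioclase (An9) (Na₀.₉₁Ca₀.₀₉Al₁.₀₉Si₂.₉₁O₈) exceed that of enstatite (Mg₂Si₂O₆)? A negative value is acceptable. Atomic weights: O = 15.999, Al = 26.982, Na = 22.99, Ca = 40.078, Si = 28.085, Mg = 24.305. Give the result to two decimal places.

3.02 percentage points

First mineral: 81.727 g Si in 263.658 g formula = 31.00 wt% Si.
Second mineral: 56.170 g Si in 200.774 g formula = 27.98 wt% Si.
31.00% − 27.98% gives a difference of 3.02 percentage points.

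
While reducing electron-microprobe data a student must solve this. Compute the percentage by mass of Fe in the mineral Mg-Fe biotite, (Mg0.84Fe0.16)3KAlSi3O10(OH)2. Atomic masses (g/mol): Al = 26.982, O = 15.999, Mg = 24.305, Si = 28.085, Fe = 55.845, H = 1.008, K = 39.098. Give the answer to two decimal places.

Formula mass = 2.52*24.305 + 0.48*55.845 + 1*39.098 + 1*26.982 + 3*28.085 + 12*15.999 + 2*1.008 = 432.393 g/mol, of which 26.806 g is Fe.
So Fe makes up 26.806/432.393 = 0.0620 of the mass, i.e. 6.20%.

6.20 mass %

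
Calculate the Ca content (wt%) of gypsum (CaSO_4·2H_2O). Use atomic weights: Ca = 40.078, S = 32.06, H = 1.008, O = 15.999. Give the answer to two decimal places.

23.28 wt%

Molar mass of CaSO_4·2H_2O: 1×40.078 + 1×32.06 + 6×15.999 + 4×1.008 = 172.164 g/mol.
Mass of Ca per formula unit: 1 × 40.078 = 40.078 g.
Weight fraction Ca = 40.078 / 172.164 = 0.2328.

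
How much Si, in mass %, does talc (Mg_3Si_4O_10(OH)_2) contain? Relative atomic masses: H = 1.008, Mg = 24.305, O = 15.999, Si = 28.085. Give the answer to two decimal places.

29.62 mass %

M(Mg_3Si_4O_10(OH)_2) = 379.259 g/mol.
Si contributes 4 × 28.085 = 112.340 g per mole.
112.340/379.259 = 0.2962 → 29.62%.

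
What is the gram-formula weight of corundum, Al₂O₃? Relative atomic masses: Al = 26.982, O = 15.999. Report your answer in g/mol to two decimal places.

M = 2×26.982 + 3×15.999

101.96 g/mol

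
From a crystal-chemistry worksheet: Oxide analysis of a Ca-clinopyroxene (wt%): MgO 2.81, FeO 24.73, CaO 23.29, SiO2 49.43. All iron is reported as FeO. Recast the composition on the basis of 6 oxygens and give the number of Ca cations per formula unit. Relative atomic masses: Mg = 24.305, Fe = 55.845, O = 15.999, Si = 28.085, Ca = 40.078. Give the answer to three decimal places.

1.007 Ca apfu

MgO (M=40.304): mol = 0.06972; Mg = 0.06972, O = 0.06972.
FeO (M=71.844): mol = 0.34422; Fe = 0.34422, O = 0.34422.
CaO (M=56.077): mol = 0.41532; Ca = 0.41532, O = 0.41532.
SiO2 (M=60.083): mol = 0.82270; Si = 0.82270, O = 1.64540.
ΣO = 2.47466; factor = 6/ΣO = 2.42458.
Ca apfu = 0.41532 × 2.42458 = 1.007.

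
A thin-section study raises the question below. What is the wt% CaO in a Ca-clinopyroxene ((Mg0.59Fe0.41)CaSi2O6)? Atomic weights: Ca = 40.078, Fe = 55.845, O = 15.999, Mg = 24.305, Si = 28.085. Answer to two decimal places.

24.44 wt%

M((Mg0.59Fe0.41)CaSi2O6) = 229.478 g/mol; M(CaO) = 56.077 g/mol.
Moles CaO per formula unit = 1 Ca ÷ 1 = 1.0000.
CaO fraction = (1.0000 × 56.077) / 229.478 = 56.077/229.478 = 0.2444.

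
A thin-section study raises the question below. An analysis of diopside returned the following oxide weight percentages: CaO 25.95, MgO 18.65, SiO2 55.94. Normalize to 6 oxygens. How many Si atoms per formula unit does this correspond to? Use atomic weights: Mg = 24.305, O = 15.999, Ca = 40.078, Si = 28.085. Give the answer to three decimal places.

2.004 Si apfu

25.95 wt% CaO ÷ 56.077 g/mol = 0.46276 mol, giving 0.46276 Ca and 0.46276 O.
18.65 wt% MgO ÷ 40.304 g/mol = 0.46273 mol, giving 0.46273 Mg and 0.46273 O.
55.94 wt% SiO2 ÷ 60.083 g/mol = 0.93105 mol, giving 0.93105 Si and 1.86210 O.
Oxygen sums to 2.78759; scaling by 6/2.78759 = 2.15240 puts the formula on 6 O.
Si: 0.93105 × 2.15240 = 2.004 atoms per formula unit.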